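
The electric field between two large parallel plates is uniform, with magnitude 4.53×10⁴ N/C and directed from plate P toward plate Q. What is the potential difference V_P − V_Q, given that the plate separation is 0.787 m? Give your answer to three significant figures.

In a uniform field, potential decreases in the direction of E: ΔV = −E·d for a displacement d parallel to E.
Going from Q to P is a displacement of 0.787 m opposite to the field, so V_P − V_Q = +Ed = 3.57×10⁴ V.

3.57×10⁴ V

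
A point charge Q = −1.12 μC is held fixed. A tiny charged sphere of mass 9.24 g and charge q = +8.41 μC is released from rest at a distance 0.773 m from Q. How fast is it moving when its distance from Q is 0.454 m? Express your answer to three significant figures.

Only the electrostatic force acts, so mechanical energy is conserved: ½mv² = U₁ − U₂ = kQq(1/r₁ − 1/r₂).
U₁ − U₂ = (8.99×10⁹ N·m²/C²)(-1.12×10⁻⁶ C)(8.41×10⁻⁶ C)(1/0.773 − 1/0.454) = 0.0770 J.
v = √(2·0.0770/9.24×10⁻³) = 4.08 m/s.

4.08 m/s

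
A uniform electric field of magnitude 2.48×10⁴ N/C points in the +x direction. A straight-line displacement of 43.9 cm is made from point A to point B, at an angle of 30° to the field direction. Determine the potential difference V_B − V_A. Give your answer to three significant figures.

Only the component of displacement along E changes the potential: ΔV = −E·d·cosθ.
ΔV = −(2.48×10⁴ V/m)(0.439 m)cos30° = -9430 V.

-9430 V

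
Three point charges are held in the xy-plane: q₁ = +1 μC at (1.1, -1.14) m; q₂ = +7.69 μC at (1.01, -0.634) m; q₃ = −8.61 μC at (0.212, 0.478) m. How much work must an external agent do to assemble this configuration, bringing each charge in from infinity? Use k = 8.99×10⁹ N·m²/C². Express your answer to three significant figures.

-0.342 J

The assembly work is the sum of pairwise potential energies, U = Σ_{i<j} kqᵢqⱼ/rᵢⱼ.
Pair separations: r₁₂ = 0.514 m, r₁₃ = 1.85 m, r₂₃ = 1.37 m.
U = (0.135) + (-0.0419) + (-0.435) = -0.342 J.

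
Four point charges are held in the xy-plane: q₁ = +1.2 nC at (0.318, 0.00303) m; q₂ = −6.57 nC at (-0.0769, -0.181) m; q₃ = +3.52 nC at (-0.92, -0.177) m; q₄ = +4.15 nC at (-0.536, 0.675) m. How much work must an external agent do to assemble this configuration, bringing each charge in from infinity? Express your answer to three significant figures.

The assembly work is the sum of pairwise potential energies, U = Σ_{i<j} kqᵢqⱼ/rᵢⱼ.
Pair separations: r₁₂ = 0.436 m, r₁₃ = 1.25 m, r₁₄ = 1.09 m, r₂₃ = 0.843 m, r₂₄ = 0.971 m, r₃₄ = 0.935 m.
Summing all 6 pair terms gives U = -4.50×10⁻⁷ J.

-4.50×10⁻⁷ J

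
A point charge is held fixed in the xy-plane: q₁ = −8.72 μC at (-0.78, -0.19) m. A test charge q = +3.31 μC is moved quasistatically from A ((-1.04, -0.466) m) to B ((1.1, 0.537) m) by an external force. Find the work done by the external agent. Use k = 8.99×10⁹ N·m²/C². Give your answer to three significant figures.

0.556 J

For quasistatic motion the external work equals the change in potential energy: W_ext = qΔV = q(V_B − V_A).
At A: distance to the source charge is 0.379 m; V_A = kq₁/r = -2.07×10⁵ V.
At B: distance to the source charge is 2.02 m; V_B = kq₁/r = -3.89×10⁴ V.
ΔV = V_B − V_A = 1.68×10⁵ V.
W_ext = qΔV = (3.31×10⁻⁶ C)(1.68×10⁵ V) = 0.556 J.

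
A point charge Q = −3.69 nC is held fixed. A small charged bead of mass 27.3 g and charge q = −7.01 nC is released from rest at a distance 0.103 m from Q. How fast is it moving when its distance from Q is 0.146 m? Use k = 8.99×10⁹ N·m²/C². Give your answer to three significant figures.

6.98×10⁻³ m/s

Only the electrostatic force acts, so mechanical energy is conserved: ½mv² = U₁ − U₂ = kQq(1/r₁ − 1/r₂).
U₁ − U₂ = (8.99×10⁹ N·m²/C²)(-3.69×10⁻⁹ C)(-7.01×10⁻⁹ C)(1/0.103 − 1/0.146) = 6.65×10⁻⁷ J.
v = √(2·6.65×10⁻⁷/0.0273) = 6.98×10⁻³ m/s.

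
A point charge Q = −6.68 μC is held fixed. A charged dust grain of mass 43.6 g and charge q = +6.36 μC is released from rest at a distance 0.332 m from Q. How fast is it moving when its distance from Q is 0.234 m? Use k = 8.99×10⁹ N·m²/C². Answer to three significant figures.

4.70 m/s

Only the electrostatic force acts, so mechanical energy is conserved: ½mv² = U₁ − U₂ = kQq(1/r₁ − 1/r₂).
U₁ − U₂ = (8.99×10⁹ N·m²/C²)(-6.68×10⁻⁶ C)(6.36×10⁻⁶ C)(1/0.332 − 1/0.234) = 0.482 J.
v = √(2·0.482/0.0436) = 4.70 m/s.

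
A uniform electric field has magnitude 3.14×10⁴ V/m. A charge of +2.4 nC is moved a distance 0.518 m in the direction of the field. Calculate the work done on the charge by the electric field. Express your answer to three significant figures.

3.90×10⁻⁵ J

The potential change for a displacement 0.518 m in the direction of the field is ΔV = −Ed = -1.63×10⁴ V.
W_field = −qΔV = 3.90×10⁻⁵ J.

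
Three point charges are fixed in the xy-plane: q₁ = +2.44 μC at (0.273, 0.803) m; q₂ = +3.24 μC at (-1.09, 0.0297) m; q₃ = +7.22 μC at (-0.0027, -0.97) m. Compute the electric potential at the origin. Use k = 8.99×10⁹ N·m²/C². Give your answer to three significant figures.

Electric potential is a scalar, so the contributions from each charge add algebraically: V = Σ kqᵢ/rᵢ.
Distances from the field point to each charge: r₁ = 0.848 m, r₂ = 1.09 m, r₃ = 0.970 m.
V = k[(2.44×10⁻⁶)/(0.848) + (3.24×10⁻⁶)/(1.09) + (7.22×10⁻⁶)/(0.970)] = 1.19×10⁵ V.

1.19×10⁵ V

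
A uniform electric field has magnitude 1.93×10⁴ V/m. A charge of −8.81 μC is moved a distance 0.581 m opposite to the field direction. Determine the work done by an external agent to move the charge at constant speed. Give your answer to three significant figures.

The potential change for a displacement 0.581 m opposite to the field direction is ΔV = +Ed = 1.12×10⁴ V.
W_ext = qΔV = -0.0988 J.

-0.0988 J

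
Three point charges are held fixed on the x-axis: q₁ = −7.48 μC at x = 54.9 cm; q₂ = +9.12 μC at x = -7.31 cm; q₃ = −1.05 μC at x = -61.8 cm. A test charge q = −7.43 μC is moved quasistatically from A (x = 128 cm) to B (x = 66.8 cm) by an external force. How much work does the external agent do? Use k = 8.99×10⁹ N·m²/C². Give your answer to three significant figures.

3.16 J

For quasistatic motion the external work equals the change in potential energy: W_ext = qΔV = q(V_B − V_A).
At A: distances to the source charges are 0.731 m, 1.35 m, 1.90 m; V_A = Σ kqᵢ/rᵢ = -3.64×10⁴ V.
At B: distances to the source charges are 0.119 m, 0.741 m, 1.29 m; V_B = Σ kqᵢ/rᵢ = -4.62×10⁵ V.
ΔV = V_B − V_A = -4.25×10⁵ V.
W_ext = qΔV = (-7.43×10⁻⁶ C)(-4.25×10⁵ V) = 3.16 J.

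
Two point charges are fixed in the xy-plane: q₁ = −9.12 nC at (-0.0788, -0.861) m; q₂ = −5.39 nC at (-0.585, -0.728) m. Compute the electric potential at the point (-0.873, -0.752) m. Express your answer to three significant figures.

-270 V

The total potential is the scalar sum of each charge's contribution, V = Σ kqᵢ/rᵢ.
Distances from the field point to each charge: r₁ = 0.802 m, r₂ = 0.289 m.
V = k[(-9.12×10⁻⁹)/(0.802) + (-5.39×10⁻⁹)/(0.289)] = -270 V.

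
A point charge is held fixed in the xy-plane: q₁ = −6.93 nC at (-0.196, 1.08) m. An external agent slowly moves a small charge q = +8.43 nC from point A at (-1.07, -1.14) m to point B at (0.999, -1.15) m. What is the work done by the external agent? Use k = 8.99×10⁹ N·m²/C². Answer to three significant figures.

1.25×10⁻⁸ J

For quasistatic motion the external work equals the change in potential energy: W_ext = qΔV = q(V_B − V_A).
At A: distance to the source charge is 2.39 m; V_A = kq₁/r = -26.1 V.
At B: distance to the source charge is 2.53 m; V_B = kq₁/r = -24.6 V.
ΔV = V_B − V_A = 1.49 V.
W_ext = qΔV = (8.43×10⁻⁹ C)(1.49 V) = 1.25×10⁻⁸ J.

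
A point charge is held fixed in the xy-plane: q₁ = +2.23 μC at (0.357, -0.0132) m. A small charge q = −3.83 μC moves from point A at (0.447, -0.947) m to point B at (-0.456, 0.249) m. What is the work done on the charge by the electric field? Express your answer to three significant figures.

8.04×10⁻³ J

The work done by the electric force is W_field = −ΔU = −q(V_B − V_A) = q(V_A − V_B).
At A: distance to the source charge is 0.938 m; V_A = kq₁/r = 2.14×10⁴ V.
At B: distance to the source charge is 0.854 m; V_B = kq₁/r = 2.35×10⁴ V.
ΔV = V_B − V_A = 2100 V.
W_field = −qΔV = −(-3.83×10⁻⁶ C)(2100 V) = 8.04×10⁻³ J.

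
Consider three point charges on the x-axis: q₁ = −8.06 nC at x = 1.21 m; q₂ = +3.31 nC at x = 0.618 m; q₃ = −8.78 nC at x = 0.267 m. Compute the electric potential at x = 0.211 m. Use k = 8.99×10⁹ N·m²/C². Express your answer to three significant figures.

The total potential is the scalar sum of each charge's contribution, V = Σ kqᵢ/rᵢ.
Distances from the field point to each charge: r₁ = 0.999 m, r₂ = 0.407 m, r₃ = 0.0560 m.
V = k[(-8.06×10⁻⁹)/(0.999) + (3.31×10⁻⁹)/(0.407) + (-8.78×10⁻⁹)/(0.0560)] = -1410 V.

-1410 V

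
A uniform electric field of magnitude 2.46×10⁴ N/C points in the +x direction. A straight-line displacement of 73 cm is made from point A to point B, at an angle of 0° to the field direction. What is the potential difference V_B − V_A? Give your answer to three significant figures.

-1.80×10⁴ V

Only the component of displacement along E changes the potential: ΔV = −E·d·cosθ.
ΔV = −(2.46×10⁴ V/m)(0.730 m)cos0° = -1.80×10⁴ V.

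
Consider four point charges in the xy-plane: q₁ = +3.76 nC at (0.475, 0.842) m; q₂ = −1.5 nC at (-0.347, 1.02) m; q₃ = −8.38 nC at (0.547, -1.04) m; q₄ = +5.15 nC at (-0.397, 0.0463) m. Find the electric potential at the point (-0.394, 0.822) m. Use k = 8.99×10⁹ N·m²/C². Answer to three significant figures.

The total potential is the scalar sum of each charge's contribution, V = Σ kqᵢ/rᵢ.
Distances from the field point to each charge: r₁ = 0.869 m, r₂ = 0.204 m, r₃ = 2.09 m, r₄ = 0.776 m.
V = k[(3.76×10⁻⁹)/(0.869) + (-1.50×10⁻⁹)/(0.204) + (-8.38×10⁻⁹)/(2.09) + (5.15×10⁻⁹)/(0.776)] = -3.80 V.

-3.80 V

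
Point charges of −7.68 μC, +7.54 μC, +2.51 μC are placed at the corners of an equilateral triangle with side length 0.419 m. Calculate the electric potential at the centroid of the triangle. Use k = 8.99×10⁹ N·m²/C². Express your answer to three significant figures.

8.81×10⁴ V

The total potential is the scalar sum of each charge's contribution, V = Σ kqᵢ/rᵢ.
The distance from each vertex to the centroid is a/√3 = 0.242 m.
V = k[(-7.68×10⁻⁶)/(0.242) + (7.54×10⁻⁶)/(0.242) + (2.51×10⁻⁶)/(0.242)] = 8.81×10⁴ V.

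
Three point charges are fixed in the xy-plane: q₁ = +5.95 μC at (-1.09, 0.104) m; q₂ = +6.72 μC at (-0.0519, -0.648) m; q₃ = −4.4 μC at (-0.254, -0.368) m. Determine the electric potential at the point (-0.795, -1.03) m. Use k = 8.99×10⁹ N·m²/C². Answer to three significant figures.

The total potential is the scalar sum of each charge's contribution, V = Σ kqᵢ/rᵢ.
Distances from the field point to each charge: r₁ = 1.17 m, r₂ = 0.836 m, r₃ = 0.855 m.
V = k[(5.95×10⁻⁶)/(1.17) + (6.72×10⁻⁶)/(0.836) + (-4.40×10⁻⁶)/(0.855)] = 7.17×10⁴ V.

7.17×10⁴ V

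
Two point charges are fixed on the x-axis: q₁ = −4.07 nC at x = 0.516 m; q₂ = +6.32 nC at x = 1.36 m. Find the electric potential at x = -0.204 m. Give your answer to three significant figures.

-14.5 V

The total potential is the scalar sum of each charge's contribution, V = Σ kqᵢ/rᵢ.
Distances from the field point to each charge: r₁ = 0.720 m, r₂ = 1.56 m.
V = k[(-4.07×10⁻⁹)/(0.720) + (6.32×10⁻⁹)/(1.56)] = -14.5 V.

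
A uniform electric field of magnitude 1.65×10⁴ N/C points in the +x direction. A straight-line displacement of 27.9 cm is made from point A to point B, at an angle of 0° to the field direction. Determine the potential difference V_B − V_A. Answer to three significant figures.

-4600 V

Only the component of displacement along E changes the potential: ΔV = −E·d·cosθ.
ΔV = −(1.65×10⁴ V/m)(0.279 m)cos0° = -4600 V.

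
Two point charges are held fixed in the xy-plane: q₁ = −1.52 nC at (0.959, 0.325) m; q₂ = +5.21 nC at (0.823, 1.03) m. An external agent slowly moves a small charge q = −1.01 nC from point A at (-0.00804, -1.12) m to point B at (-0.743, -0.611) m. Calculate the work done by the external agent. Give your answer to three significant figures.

-1.16×10⁻⁹ J

For quasistatic motion the external work equals the change in potential energy: W_ext = qΔV = q(V_B − V_A).
At A: distances to the source charges are 1.74 m, 2.31 m; V_A = Σ kqᵢ/rᵢ = 12.5 V.
At B: distances to the source charges are 1.94 m, 2.27 m; V_B = Σ kqᵢ/rᵢ = 13.6 V.
ΔV = V_B − V_A = 1.15 V.
W_ext = qΔV = (-1.01×10⁻⁹ C)(1.15 V) = -1.16×10⁻⁹ J.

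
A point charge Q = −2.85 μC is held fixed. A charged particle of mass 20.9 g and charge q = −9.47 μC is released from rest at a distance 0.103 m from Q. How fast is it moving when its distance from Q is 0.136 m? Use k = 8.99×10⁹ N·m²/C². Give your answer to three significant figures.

7.40 m/s

Only the electrostatic force acts, so mechanical energy is conserved: ½mv² = U₁ − U₂ = kQq(1/r₁ − 1/r₂).
U₁ − U₂ = (8.99×10⁹ N·m²/C²)(-2.85×10⁻⁶ C)(-9.47×10⁻⁶ C)(1/0.103 − 1/0.136) = 0.572 J.
v = √(2·0.572/0.0209) = 7.40 m/s.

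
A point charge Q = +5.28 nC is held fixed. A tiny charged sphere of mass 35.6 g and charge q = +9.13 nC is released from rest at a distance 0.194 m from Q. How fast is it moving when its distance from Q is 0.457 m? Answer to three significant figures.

8.50×10⁻³ m/s

Only the electrostatic force acts, so mechanical energy is conserved: ½mv² = U₁ − U₂ = kQq(1/r₁ − 1/r₂).
U₁ − U₂ = (8.99×10⁹ N·m²/C²)(5.28×10⁻⁹ C)(9.13×10⁻⁹ C)(1/0.194 − 1/0.457) = 1.29×10⁻⁶ J.
v = √(2·1.29×10⁻⁶/0.0356) = 8.50×10⁻³ m/s.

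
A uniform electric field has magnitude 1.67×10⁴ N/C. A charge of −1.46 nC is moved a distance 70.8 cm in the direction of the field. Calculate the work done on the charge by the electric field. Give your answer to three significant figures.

The potential change for a displacement 70.8 cm in the direction of the field is ΔV = −Ed = -1.18×10⁴ V.
W_field = −qΔV = -1.73×10⁻⁵ J.

-1.73×10⁻⁵ J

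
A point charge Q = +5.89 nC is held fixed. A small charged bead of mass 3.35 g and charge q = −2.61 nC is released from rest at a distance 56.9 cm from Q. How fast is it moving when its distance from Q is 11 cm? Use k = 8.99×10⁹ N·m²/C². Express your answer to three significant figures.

Only the electrostatic force acts, so mechanical energy is conserved: ½mv² = U₁ − U₂ = kQq(1/r₁ − 1/r₂).
U₁ − U₂ = (8.99×10⁹ N·m²/C²)(5.89×10⁻⁹ C)(-2.61×10⁻⁹ C)(1/0.569 − 1/0.110) = 1.01×10⁻⁶ J.
v = √(2·1.01×10⁻⁶/3.35×10⁻³) = 0.0246 m/s.

0.0246 m/s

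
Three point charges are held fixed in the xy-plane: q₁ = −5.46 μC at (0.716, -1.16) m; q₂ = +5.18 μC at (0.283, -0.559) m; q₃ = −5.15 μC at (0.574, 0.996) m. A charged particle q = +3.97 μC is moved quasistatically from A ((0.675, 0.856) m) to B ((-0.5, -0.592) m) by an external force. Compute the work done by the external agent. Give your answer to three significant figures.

For quasistatic motion the external work equals the change in potential energy: W_ext = qΔV = q(V_B − V_A).
At A: distances to the source charges are 2.02 m, 1.47 m, 0.173 m; V_A = Σ kqᵢ/rᵢ = -2.61×10⁵ V.
At B: distances to the source charges are 1.34 m, 0.784 m, 1.92 m; V_B = Σ kqᵢ/rᵢ = -1300 V.
ΔV = V_B − V_A = 2.60×10⁵ V.
W_ext = qΔV = (3.97×10⁻⁶ C)(2.60×10⁵ V) = 1.03 J.

1.03 J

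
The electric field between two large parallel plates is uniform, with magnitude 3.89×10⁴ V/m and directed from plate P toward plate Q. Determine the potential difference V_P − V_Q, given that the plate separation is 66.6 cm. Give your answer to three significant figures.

2.59×10⁴ V

In a uniform field, potential decreases in the direction of E: ΔV = −E·d for a displacement d parallel to E.
Going from Q to P is a displacement of 66.6 cm opposite to the field, so V_P − V_Q = +Ed = 2.59×10⁴ V.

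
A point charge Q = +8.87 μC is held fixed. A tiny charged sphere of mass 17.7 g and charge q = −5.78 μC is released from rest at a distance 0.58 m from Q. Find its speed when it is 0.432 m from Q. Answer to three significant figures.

5.55 m/s

Only the electrostatic force acts, so mechanical energy is conserved: ½mv² = U₁ − U₂ = kQq(1/r₁ − 1/r₂).
U₁ − U₂ = (8.99×10⁹ N·m²/C²)(8.87×10⁻⁶ C)(-5.78×10⁻⁶ C)(1/0.580 − 1/0.432) = 0.272 J.
v = √(2·0.272/0.0177) = 5.55 m/s.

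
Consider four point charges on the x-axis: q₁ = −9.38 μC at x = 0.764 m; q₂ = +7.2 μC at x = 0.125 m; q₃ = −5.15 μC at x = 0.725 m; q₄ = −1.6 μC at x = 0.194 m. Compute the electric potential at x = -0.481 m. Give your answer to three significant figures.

Electric potential is a scalar, so the contributions from each charge add algebraically: V = Σ kqᵢ/rᵢ.
Distances from the field point to each charge: r₁ = 1.25 m, r₂ = 0.606 m, r₃ = 1.21 m, r₄ = 0.675 m.
V = k[(-9.38×10⁻⁶)/(1.25) + (7.20×10⁻⁶)/(0.606) + (-5.15×10⁻⁶)/(1.21) + (-1.60×10⁻⁶)/(0.675)] = -2.06×10⁴ V.

-2.06×10⁴ V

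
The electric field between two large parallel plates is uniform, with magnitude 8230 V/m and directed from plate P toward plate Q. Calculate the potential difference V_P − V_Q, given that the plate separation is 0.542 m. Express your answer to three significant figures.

In a uniform field, potential decreases in the direction of E: ΔV = −E·d for a displacement d parallel to E.
Going from Q to P is a displacement of 0.542 m opposite to the field, so V_P − V_Q = +Ed = 4460 V.

4460 V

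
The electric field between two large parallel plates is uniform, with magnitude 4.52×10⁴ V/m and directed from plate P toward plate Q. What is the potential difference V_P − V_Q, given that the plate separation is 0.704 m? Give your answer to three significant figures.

In a uniform field, potential decreases in the direction of E: ΔV = −E·d for a displacement d parallel to E.
Going from Q to P is a displacement of 0.704 m opposite to the field, so V_P − V_Q = +Ed = 3.18×10⁴ V.

3.18×10⁴ V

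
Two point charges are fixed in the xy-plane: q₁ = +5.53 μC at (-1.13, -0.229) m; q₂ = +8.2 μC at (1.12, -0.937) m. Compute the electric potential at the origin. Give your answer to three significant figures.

Electric potential is a scalar, so the contributions from each charge add algebraically: V = Σ kqᵢ/rᵢ.
Distances from the field point to each charge: r₁ = 1.15 m, r₂ = 1.46 m.
V = k[(5.53×10⁻⁶)/(1.15) + (8.20×10⁻⁶)/(1.46)] = 9.36×10⁴ V.

9.36×10⁴ V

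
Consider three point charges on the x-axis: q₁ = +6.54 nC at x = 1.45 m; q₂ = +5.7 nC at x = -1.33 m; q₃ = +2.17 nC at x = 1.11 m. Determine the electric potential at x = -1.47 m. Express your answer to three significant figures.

The total potential is the scalar sum of each charge's contribution, V = Σ kqᵢ/rᵢ.
Distances from the field point to each charge: r₁ = 2.92 m, r₂ = 0.140 m, r₃ = 2.58 m.
V = k[(6.54×10⁻⁹)/(2.92) + (5.70×10⁻⁹)/(0.140) + (2.17×10⁻⁹)/(2.58)] = 394 V.

394 V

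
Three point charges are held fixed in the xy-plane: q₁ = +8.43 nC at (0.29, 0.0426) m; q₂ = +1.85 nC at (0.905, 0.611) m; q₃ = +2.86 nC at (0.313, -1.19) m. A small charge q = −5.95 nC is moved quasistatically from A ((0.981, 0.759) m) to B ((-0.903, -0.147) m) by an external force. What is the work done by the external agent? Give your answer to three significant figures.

For quasistatic motion the external work equals the change in potential energy: W_ext = qΔV = q(V_B − V_A).
At A: distances to the source charges are 0.995 m, 0.166 m, 2.06 m; V_A = Σ kqᵢ/rᵢ = 189 V.
At B: distances to the source charges are 1.21 m, 1.96 m, 1.60 m; V_B = Σ kqᵢ/rᵢ = 87.3 V.
ΔV = V_B − V_A = -101 V.
W_ext = qΔV = (-5.95×10⁻⁹ C)(-101 V) = 6.03×10⁻⁷ J.

6.03×10⁻⁷ J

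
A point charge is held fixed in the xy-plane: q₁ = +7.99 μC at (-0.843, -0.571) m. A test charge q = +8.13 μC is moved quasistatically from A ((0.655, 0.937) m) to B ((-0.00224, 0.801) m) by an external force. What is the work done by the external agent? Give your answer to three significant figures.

0.0882 J

For quasistatic motion the external work equals the change in potential energy: W_ext = qΔV = q(V_B − V_A).
At A: distance to the source charge is 2.13 m; V_A = kq₁/r = 3.38×10⁴ V.
At B: distance to the source charge is 1.61 m; V_B = kq₁/r = 4.46×10⁴ V.
ΔV = V_B − V_A = 1.08×10⁴ V.
W_ext = qΔV = (8.13×10⁻⁶ C)(1.08×10⁴ V) = 0.0882 J.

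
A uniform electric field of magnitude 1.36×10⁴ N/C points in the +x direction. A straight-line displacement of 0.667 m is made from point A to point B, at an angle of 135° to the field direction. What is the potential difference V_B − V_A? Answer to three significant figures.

Only the component of displacement along E changes the potential: ΔV = −E·d·cosθ.
ΔV = −(1.36×10⁴ V/m)(0.667 m)cos135° = 6410 V.

6410 V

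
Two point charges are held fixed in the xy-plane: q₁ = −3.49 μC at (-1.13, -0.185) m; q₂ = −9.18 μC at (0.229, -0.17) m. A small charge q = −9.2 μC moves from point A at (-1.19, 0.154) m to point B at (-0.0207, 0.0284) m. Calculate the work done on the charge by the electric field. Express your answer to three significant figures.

The work done by the electric force is W_field = −ΔU = −q(V_B − V_A) = q(V_A − V_B).
At A: distances to the source charges are 0.344 m, 1.46 m; V_A = Σ kqᵢ/rᵢ = -1.48×10⁵ V.
At B: distances to the source charges are 1.13 m, 0.319 m; V_B = Σ kqᵢ/rᵢ = -2.87×10⁵ V.
ΔV = V_B − V_A = -1.39×10⁵ V.
W_field = −qΔV = −(-9.20×10⁻⁶ C)(-1.39×10⁵ V) = -1.28 J.

-1.28 J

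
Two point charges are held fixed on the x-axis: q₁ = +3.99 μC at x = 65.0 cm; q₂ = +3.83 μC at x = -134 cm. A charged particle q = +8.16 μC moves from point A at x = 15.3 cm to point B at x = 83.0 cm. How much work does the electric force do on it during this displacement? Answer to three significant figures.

The work done by the electric force is W_field = −ΔU = −q(V_B − V_A) = q(V_A − V_B).
At A: distances to the source charges are 0.497 m, 1.49 m; V_A = Σ kqᵢ/rᵢ = 9.52×10⁴ V.
At B: distances to the source charges are 0.180 m, 2.17 m; V_B = Σ kqᵢ/rᵢ = 2.15×10⁵ V.
ΔV = V_B − V_A = 1.20×10⁵ V.
W_field = −qΔV = −(8.16×10⁻⁶ C)(1.20×10⁵ V) = -0.978 J.

-0.978 J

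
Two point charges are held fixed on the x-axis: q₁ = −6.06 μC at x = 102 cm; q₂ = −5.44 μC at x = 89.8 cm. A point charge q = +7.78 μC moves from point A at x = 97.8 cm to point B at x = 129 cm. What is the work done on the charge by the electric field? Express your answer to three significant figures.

-12.3 J

The work done by the electric force is W_field = −ΔU = −q(V_B − V_A) = q(V_A − V_B).
At A: distances to the source charges are 0.0420 m, 0.0800 m; V_A = Σ kqᵢ/rᵢ = -1.91×10⁶ V.
At B: distances to the source charges are 0.270 m, 0.392 m; V_B = Σ kqᵢ/rᵢ = -3.27×10⁵ V.
ΔV = V_B − V_A = 1.58×10⁶ V.
W_field = −qΔV = −(7.78×10⁻⁶ C)(1.58×10⁶ V) = -12.3 J.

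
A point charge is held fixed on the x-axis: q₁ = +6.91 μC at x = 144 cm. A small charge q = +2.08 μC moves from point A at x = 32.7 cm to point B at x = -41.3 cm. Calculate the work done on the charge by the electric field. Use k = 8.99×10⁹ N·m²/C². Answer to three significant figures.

The work done by the electric force is W_field = −ΔU = −q(V_B − V_A) = q(V_A − V_B).
At A: distance to the source charge is 1.11 m; V_A = kq₁/r = 5.58×10⁴ V.
At B: distance to the source charge is 1.85 m; V_B = kq₁/r = 3.35×10⁴ V.
ΔV = V_B − V_A = -2.23×10⁴ V.
W_field = −qΔV = −(2.08×10⁻⁶ C)(-2.23×10⁴ V) = 0.0464 J.

0.0464 J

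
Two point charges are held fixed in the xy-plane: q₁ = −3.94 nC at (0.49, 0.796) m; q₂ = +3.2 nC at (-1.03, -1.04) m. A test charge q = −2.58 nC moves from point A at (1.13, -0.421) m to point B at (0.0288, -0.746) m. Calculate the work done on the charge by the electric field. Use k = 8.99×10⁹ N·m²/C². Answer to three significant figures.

4.42×10⁻⁸ J

The work done by the electric force is W_field = −ΔU = −q(V_B − V_A) = q(V_A − V_B).
At A: distances to the source charges are 1.38 m, 2.25 m; V_A = Σ kqᵢ/rᵢ = -13.0 V.
At B: distances to the source charges are 1.61 m, 1.10 m; V_B = Σ kqᵢ/rᵢ = 4.17 V.
ΔV = V_B − V_A = 17.1 V.
W_field = −qΔV = −(-2.58×10⁻⁹ C)(17.1 V) = 4.42×10⁻⁸ J.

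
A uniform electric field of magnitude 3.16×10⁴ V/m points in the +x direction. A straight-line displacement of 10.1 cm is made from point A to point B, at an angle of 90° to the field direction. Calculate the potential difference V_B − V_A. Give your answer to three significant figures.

0 V

Only the component of displacement along E changes the potential: ΔV = −E·d·cosθ.
ΔV = −(3.16×10⁴ V/m)(0.101 m)cos90° = 0 V.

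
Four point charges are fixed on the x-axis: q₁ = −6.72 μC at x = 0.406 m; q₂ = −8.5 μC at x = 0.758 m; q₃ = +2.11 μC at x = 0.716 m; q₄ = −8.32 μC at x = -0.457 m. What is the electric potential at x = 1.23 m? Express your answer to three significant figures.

-2.43×10⁵ V

Electric potential is a scalar, so the contributions from each charge add algebraically: V = Σ kqᵢ/rᵢ.
Distances from the field point to each charge: r₁ = 0.824 m, r₂ = 0.472 m, r₃ = 0.514 m, r₄ = 1.69 m.
V = k[(-6.72×10⁻⁶)/(0.824) + (-8.50×10⁻⁶)/(0.472) + (2.11×10⁻⁶)/(0.514) + (-8.32×10⁻⁶)/(1.69)] = -2.43×10⁵ V.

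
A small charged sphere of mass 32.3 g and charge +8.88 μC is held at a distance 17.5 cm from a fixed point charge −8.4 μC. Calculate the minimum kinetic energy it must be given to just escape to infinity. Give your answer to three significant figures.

3.83 J

To just escape, total mechanical energy must reach zero at infinity: ½mv²_min + U = 0, so ½mv²_min = −U = |kQq|/r.
|U| = |kQq|/r = (8.99×10⁹ N·m²/C²)(8.40×10⁻⁶)(8.88×10⁻⁶)/(0.175) = 3.83 J.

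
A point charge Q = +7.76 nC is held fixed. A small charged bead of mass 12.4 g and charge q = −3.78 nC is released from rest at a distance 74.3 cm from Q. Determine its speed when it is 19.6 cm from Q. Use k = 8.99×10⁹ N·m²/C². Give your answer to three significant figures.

Only the electrostatic force acts, so mechanical energy is conserved: ½mv² = U₁ − U₂ = kQq(1/r₁ − 1/r₂).
U₁ − U₂ = (8.99×10⁹ N·m²/C²)(7.76×10⁻⁹ C)(-3.78×10⁻⁹ C)(1/0.743 − 1/0.196) = 9.91×10⁻⁷ J.
v = √(2·9.91×10⁻⁷/0.0124) = 0.0126 m/s.

0.0126 m/s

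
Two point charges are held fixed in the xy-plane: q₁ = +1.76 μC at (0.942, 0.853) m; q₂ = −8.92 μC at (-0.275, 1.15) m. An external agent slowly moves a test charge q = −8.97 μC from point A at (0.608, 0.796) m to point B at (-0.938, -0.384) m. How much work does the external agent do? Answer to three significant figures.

For quasistatic motion the external work equals the change in potential energy: W_ext = qΔV = q(V_B − V_A).
At A: distances to the source charges are 0.339 m, 0.951 m; V_A = Σ kqᵢ/rᵢ = -3.76×10⁴ V.
At B: distances to the source charges are 2.25 m, 1.67 m; V_B = Σ kqᵢ/rᵢ = -4.10×10⁴ V.
ΔV = V_B − V_A = -3360 V.
W_ext = qΔV = (-8.97×10⁻⁶ C)(-3360 V) = 0.0301 J.

0.0301 J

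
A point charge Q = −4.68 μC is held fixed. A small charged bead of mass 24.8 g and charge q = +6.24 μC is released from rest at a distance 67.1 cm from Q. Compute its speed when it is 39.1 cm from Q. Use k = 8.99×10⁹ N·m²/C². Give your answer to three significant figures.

Only the electrostatic force acts, so mechanical energy is conserved: ½mv² = U₁ − U₂ = kQq(1/r₁ − 1/r₂).
U₁ − U₂ = (8.99×10⁹ N·m²/C²)(-4.68×10⁻⁶ C)(6.24×10⁻⁶ C)(1/0.671 − 1/0.391) = 0.280 J.
v = √(2·0.280/0.0248) = 4.75 m/s.

4.75 m/s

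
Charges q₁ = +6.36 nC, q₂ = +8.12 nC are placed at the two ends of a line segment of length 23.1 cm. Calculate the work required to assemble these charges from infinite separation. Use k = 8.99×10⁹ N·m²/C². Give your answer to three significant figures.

The assembly work is the sum of pairwise potential energies, U = Σ_{i<j} kqᵢqⱼ/rᵢⱼ.
The separation is r = 0.231 m.
U = (2.01×10⁻⁶) = 2.01×10⁻⁶ J.

2.01×10⁻⁶ J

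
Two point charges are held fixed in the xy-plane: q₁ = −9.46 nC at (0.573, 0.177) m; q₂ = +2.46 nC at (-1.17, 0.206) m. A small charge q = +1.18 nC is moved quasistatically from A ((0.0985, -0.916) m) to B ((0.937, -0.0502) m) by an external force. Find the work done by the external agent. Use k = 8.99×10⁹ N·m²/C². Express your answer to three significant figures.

For quasistatic motion the external work equals the change in potential energy: W_ext = qΔV = q(V_B − V_A).
At A: distances to the source charges are 1.19 m, 1.69 m; V_A = Σ kqᵢ/rᵢ = -58.3 V.
At B: distances to the source charges are 0.429 m, 2.12 m; V_B = Σ kqᵢ/rᵢ = -188 V.
ΔV = V_B − V_A = -129 V.
W_ext = qΔV = (1.18×10⁻⁹ C)(-129 V) = -1.53×10⁻⁷ J.

-1.53×10⁻⁷ J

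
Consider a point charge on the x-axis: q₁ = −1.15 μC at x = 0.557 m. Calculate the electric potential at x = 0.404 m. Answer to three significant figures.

The total potential is the scalar sum of each charge's contribution, V = Σ kqᵢ/rᵢ.
V = k[(-1.15×10⁻⁶)/(0.153)] = -6.76×10⁴ V.

-6.76×10⁴ V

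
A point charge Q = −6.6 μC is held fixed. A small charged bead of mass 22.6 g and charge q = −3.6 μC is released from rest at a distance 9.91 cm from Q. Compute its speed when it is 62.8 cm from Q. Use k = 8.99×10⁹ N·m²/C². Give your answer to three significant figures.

Only the electrostatic force acts, so mechanical energy is conserved: ½mv² = U₁ − U₂ = kQq(1/r₁ − 1/r₂).
U₁ − U₂ = (8.99×10⁹ N·m²/C²)(-6.60×10⁻⁶ C)(-3.60×10⁻⁶ C)(1/0.0991 − 1/0.628) = 1.82 J.
v = √(2·1.82/0.0226) = 12.7 m/s.

12.7 m/s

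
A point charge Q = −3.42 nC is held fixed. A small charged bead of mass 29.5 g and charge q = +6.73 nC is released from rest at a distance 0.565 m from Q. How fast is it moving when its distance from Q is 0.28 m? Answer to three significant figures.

5.03×10⁻³ m/s

Only the electrostatic force acts, so mechanical energy is conserved: ½mv² = U₁ − U₂ = kQq(1/r₁ − 1/r₂).
U₁ − U₂ = (8.99×10⁹ N·m²/C²)(-3.42×10⁻⁹ C)(6.73×10⁻⁹ C)(1/0.565 − 1/0.280) = 3.73×10⁻⁷ J.
v = √(2·3.73×10⁻⁷/0.0295) = 5.03×10⁻³ m/s.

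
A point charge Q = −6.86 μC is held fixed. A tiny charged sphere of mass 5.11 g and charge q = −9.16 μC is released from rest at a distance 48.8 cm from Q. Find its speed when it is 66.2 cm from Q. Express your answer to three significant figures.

Only the electrostatic force acts, so mechanical energy is conserved: ½mv² = U₁ − U₂ = kQq(1/r₁ − 1/r₂).
U₁ − U₂ = (8.99×10⁹ N·m²/C²)(-6.86×10⁻⁶ C)(-9.16×10⁻⁶ C)(1/0.488 − 1/0.662) = 0.304 J.
v = √(2·0.304/5.11×10⁻³) = 10.9 m/s.

10.9 m/s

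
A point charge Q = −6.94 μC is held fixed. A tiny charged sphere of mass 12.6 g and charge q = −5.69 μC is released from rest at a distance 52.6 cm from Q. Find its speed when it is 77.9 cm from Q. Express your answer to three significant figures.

5.90 m/s

Only the electrostatic force acts, so mechanical energy is conserved: ½mv² = U₁ − U₂ = kQq(1/r₁ − 1/r₂).
U₁ − U₂ = (8.99×10⁹ N·m²/C²)(-6.94×10⁻⁶ C)(-5.69×10⁻⁶ C)(1/0.526 − 1/0.779) = 0.219 J.
v = √(2·0.219/0.0126) = 5.90 m/s.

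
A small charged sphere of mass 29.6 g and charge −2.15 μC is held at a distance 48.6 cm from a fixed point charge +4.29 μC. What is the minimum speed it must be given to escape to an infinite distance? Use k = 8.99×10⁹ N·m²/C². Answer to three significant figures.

To just escape, total mechanical energy must reach zero at infinity: ½mv²_min + U = 0, so ½mv²_min = −U = |kQq|/r.
|U| = |kQq|/r = (8.99×10⁹ N·m²/C²)(4.29×10⁻⁶)(2.15×10⁻⁶)/(0.486) = 0.171 J.
v_min = √(2|U|/m) = √(2·0.171/0.0296) = 3.40 m/s.

3.40 m/s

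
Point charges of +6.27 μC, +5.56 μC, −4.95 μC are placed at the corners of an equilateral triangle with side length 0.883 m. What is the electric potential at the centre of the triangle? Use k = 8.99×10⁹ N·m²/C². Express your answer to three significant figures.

1.21×10⁵ V

The total potential is the scalar sum of each charge's contribution, V = Σ kqᵢ/rᵢ.
The distance from each vertex to the centroid is a/√3 = 0.510 m.
V = k[(6.27×10⁻⁶)/(0.510) + (5.56×10⁻⁶)/(0.510) + (-4.95×10⁻⁶)/(0.510)] = 1.21×10⁵ V.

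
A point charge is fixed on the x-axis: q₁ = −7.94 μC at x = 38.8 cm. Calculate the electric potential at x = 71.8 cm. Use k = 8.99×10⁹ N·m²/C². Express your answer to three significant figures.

-2.16×10⁵ V

Electric potential is a scalar, so the contributions from each charge add algebraically: V = Σ kqᵢ/rᵢ.
V = k[(-7.94×10⁻⁶)/(0.330)] = -2.16×10⁵ V.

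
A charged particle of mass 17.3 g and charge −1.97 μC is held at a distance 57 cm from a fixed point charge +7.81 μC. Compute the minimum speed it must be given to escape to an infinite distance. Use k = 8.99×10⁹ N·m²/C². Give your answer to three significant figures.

5.30 m/s

To just escape, total mechanical energy must reach zero at infinity: ½mv²_min + U = 0, so ½mv²_min = −U = |kQq|/r.
|U| = |kQq|/r = (8.99×10⁹ N·m²/C²)(7.81×10⁻⁶)(1.97×10⁻⁶)/(0.570) = 0.243 J.
v_min = √(2|U|/m) = √(2·0.243/0.0173) = 5.30 m/s.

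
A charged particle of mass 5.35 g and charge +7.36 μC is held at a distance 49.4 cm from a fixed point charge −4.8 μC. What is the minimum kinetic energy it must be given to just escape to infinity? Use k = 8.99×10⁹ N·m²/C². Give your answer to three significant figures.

To just escape, total mechanical energy must reach zero at infinity: ½mv²_min + U = 0, so ½mv²_min = −U = |kQq|/r.
|U| = |kQq|/r = (8.99×10⁹ N·m²/C²)(4.80×10⁻⁶)(7.36×10⁻⁶)/(0.494) = 0.643 J.

0.643 J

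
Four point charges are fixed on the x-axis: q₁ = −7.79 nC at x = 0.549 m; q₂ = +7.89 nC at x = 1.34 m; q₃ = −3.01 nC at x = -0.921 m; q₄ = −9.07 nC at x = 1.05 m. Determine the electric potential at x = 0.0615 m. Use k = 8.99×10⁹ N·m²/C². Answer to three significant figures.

Electric potential is a scalar, so the contributions from each charge add algebraically: V = Σ kqᵢ/rᵢ.
Distances from the field point to each charge: r₁ = 0.488 m, r₂ = 1.28 m, r₃ = 0.983 m, r₄ = 0.989 m.
V = k[(-7.79×10⁻⁹)/(0.488) + (7.89×10⁻⁹)/(1.28) + (-3.01×10⁻⁹)/(0.983) + (-9.07×10⁻⁹)/(0.989)] = -198 V.

-198 V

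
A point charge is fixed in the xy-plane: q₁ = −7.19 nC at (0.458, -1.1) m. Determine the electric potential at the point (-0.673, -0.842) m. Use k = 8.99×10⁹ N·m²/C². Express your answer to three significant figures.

-55.7 V

Electric potential is a scalar, so the contributions from each charge add algebraically: V = Σ kqᵢ/rᵢ.
Distances from the field point to each charge: r₁ = 1.16 m.
V = k[(-7.19×10⁻⁹)/(1.16)] = -55.7 V.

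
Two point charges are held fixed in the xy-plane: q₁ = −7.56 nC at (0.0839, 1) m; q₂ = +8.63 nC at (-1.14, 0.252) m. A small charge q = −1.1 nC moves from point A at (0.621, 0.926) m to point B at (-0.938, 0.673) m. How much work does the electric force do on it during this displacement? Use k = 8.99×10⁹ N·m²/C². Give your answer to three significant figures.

2.06×10⁻⁷ J

The work done by the electric force is W_field = −ΔU = −q(V_B − V_A) = q(V_A − V_B).
At A: distances to the source charges are 0.542 m, 1.89 m; V_A = Σ kqᵢ/rᵢ = -84.2 V.
At B: distances to the source charges are 1.07 m, 0.467 m; V_B = Σ kqᵢ/rᵢ = 103 V.
ΔV = V_B − V_A = 187 V.
W_field = −qΔV = −(-1.10×10⁻⁹ C)(187 V) = 2.06×10⁻⁷ J.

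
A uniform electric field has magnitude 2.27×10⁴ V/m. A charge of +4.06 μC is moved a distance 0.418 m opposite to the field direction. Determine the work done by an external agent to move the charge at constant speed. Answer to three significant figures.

0.0385 J

The potential change for a displacement 0.418 m opposite to the field direction is ΔV = +Ed = 9490 V.
W_ext = qΔV = 0.0385 J.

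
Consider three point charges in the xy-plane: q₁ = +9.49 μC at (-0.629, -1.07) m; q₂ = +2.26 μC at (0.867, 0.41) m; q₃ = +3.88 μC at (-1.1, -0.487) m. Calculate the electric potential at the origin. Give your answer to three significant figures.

1.19×10⁵ V

The total potential is the scalar sum of each charge's contribution, V = Σ kqᵢ/rᵢ.
Distances from the field point to each charge: r₁ = 1.24 m, r₂ = 0.959 m, r₃ = 1.20 m.
V = k[(9.49×10⁻⁶)/(1.24) + (2.26×10⁻⁶)/(0.959) + (3.88×10⁻⁶)/(1.20)] = 1.19×10⁵ V.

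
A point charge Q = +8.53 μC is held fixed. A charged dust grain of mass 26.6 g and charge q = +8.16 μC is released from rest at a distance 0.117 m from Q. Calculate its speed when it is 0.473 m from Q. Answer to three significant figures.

17.4 m/s

Only the electrostatic force acts, so mechanical energy is conserved: ½mv² = U₁ − U₂ = kQq(1/r₁ − 1/r₂).
U₁ − U₂ = (8.99×10⁹ N·m²/C²)(8.53×10⁻⁶ C)(8.16×10⁻⁶ C)(1/0.117 − 1/0.473) = 4.03 J.
v = √(2·4.03/0.0266) = 17.4 m/s.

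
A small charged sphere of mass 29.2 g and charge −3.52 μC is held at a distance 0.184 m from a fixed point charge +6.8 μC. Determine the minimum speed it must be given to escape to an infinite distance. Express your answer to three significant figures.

8.95 m/s

To just escape, total mechanical energy must reach zero at infinity: ½mv²_min + U = 0, so ½mv²_min = −U = |kQq|/r.
|U| = |kQq|/r = (8.99×10⁹ N·m²/C²)(6.80×10⁻⁶)(3.52×10⁻⁶)/(0.184) = 1.17 J.
v_min = √(2|U|/m) = √(2·1.17/0.0292) = 8.95 m/s.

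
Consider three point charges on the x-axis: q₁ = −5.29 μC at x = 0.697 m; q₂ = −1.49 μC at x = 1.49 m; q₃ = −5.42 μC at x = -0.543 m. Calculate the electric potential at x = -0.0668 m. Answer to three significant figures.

-1.73×10⁵ V

The total potential is the scalar sum of each charge's contribution, V = Σ kqᵢ/rᵢ.
Distances from the field point to each charge: r₁ = 0.764 m, r₂ = 1.56 m, r₃ = 0.476 m.
V = k[(-5.29×10⁻⁶)/(0.764) + (-1.49×10⁻⁶)/(1.56) + (-5.42×10⁻⁶)/(0.476)] = -1.73×10⁵ V.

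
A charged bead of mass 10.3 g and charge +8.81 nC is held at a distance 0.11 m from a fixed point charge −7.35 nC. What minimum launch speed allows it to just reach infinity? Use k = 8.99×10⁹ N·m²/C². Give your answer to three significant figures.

0.0321 m/s

To just escape, total mechanical energy must reach zero at infinity: ½mv²_min + U = 0, so ½mv²_min = −U = |kQq|/r.
|U| = |kQq|/r = (8.99×10⁹ N·m²/C²)(7.35×10⁻⁹)(8.81×10⁻⁹)/(0.110) = 5.29×10⁻⁶ J.
v_min = √(2|U|/m) = √(2·5.29×10⁻⁶/0.0103) = 0.0321 m/s.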